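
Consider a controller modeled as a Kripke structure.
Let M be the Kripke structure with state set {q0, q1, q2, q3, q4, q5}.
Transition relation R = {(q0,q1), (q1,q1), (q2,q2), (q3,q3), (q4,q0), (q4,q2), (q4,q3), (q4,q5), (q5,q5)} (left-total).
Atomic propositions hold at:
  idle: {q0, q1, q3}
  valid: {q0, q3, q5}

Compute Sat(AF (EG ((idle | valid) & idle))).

{q0, q1, q3}

Sat(idle | valid) = {q0, q1, q3, q5}
Sat((idle | valid) & idle) = {q0, q1, q3}
EG ((idle | valid) & idle): greatest fixpoint, start Z0 = {q0, q1, q3}, keep only states in Sat with some successor in Z. Already a fixed point.
Sat(EG ((idle | valid) & idle)) = {q0, q1, q3}
AF (EG ((idle | valid) & idle)): least fixpoint, start Z0 = {q0, q1, q3}, add states with every successor in Z. Already a fixed point.
Sat(AF (EG ((idle | valid) & idle))) = {q0, q1, q3}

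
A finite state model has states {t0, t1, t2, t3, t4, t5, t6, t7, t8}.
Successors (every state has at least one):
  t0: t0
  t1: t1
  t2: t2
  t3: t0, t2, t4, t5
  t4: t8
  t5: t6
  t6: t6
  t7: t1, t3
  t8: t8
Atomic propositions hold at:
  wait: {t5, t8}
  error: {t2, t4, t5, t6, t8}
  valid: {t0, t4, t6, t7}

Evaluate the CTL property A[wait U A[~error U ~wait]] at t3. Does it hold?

Sat(~error) = {t0, t1, t3, t7}
Sat(~wait) = {t0, t1, t2, t3, t4, t6, t7}
A[~error U ~wait]: least fixpoint, start Z0 = Sat(~wait) = {t0, t1, t2, t3, t4, t6, t7}, add states in Sat(~error) with every successor in Z. Already a fixed point.
Sat(A[~error U ~wait]) = {t0, t1, t2, t3, t4, t6, t7}
A[wait U A[~error U ~wait]]: least fixpoint, start Z0 = Sat(A[~error U ~wait]) = {t0, t1, t2, t3, t4, t6, t7}, add states in Sat(wait) with every successor in Z. Z1 = {t0, t1, t2, t3, t4, t5, t6, t7}; fixed.
Sat(A[wait U A[~error U ~wait]]) = {t0, t1, t2, t3, t4, t5, t6, t7}
t3 ∈ Sat(A[wait U A[~error U ~wait]]) = {t0, t1, t2, t3, t4, t5, t6, t7}, so the formula holds at t3.

Yes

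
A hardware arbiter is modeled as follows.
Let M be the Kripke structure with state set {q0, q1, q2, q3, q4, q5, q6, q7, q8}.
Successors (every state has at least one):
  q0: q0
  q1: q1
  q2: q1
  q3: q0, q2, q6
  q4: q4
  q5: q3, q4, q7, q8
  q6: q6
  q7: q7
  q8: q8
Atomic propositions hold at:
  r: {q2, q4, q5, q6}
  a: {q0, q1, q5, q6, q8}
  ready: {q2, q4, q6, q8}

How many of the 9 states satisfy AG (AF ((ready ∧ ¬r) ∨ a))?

Sat(¬r) = {q0, q1, q3, q7, q8}
Sat(ready ∧ ¬r) = {q8}
Sat((ready ∧ ¬r) ∨ a) = {q0, q1, q5, q6, q8}
AF ((ready ∧ ¬r) ∨ a): least fixpoint, start Z0 = {q0, q1, q5, q6, q8}, add states with every successor in Z. Z1 = {q0, q1, q2, q5, q6, q8}; Z2 = {q0, q1, q2, q3, q5, q6, q8}; fixed.
Sat(AF ((ready ∧ ¬r) ∨ a)) = {q0, q1, q2, q3, q5, q6, q8}
AG (AF ((ready ∧ ¬r) ∨ a)): greatest fixpoint, start Z0 = {q0, q1, q2, q3, q5, q6, q8}, keep only states in Sat with every successor in Z. Z1 = {q0, q1, q2, q3, q6, q8}; fixed.
Sat(AG (AF ((ready ∧ ¬r) ∨ a))) = {q0, q1, q2, q3, q6, q8}
|Sat(AG (AF ((ready ∧ ¬r) ∨ a)))| = |{q0, q1, q2, q3, q6, q8}| = 6.

6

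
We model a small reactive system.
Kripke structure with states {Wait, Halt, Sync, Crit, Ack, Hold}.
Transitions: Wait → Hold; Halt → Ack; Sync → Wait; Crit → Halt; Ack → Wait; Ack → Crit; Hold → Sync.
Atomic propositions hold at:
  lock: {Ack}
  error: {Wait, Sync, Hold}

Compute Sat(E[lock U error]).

{Wait, Sync, Ack, Hold}

E[lock U error]: least fixpoint, start Z0 = Sat(error) = {Wait, Sync, Hold}, add states in Sat(lock) with some successor in Z. Z1 = {Wait, Sync, Ack, Hold}; fixed.
Sat(E[lock U error]) = {Wait, Sync, Ack, Hold}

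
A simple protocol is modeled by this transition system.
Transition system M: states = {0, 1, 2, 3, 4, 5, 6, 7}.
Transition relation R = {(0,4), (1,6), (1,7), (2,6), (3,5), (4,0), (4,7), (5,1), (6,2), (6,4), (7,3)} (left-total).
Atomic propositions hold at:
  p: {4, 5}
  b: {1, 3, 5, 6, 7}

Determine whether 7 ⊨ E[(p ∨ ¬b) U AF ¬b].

Sat(¬b) = {0, 2, 4}
Sat(p ∨ ¬b) = {0, 2, 4, 5}
AF ¬b: least fixpoint, start Z0 = {0, 2, 4}, add states with every successor in Z. Z1 = {0, 2, 4, 6}; fixed.
Sat(AF ¬b) = {0, 2, 4, 6}
E[(p ∨ ¬b) U AF ¬b]: least fixpoint, start Z0 = Sat(AF ¬b) = {0, 2, 4, 6}, add states in Sat(p ∨ ¬b) with some successor in Z. Already a fixed point.
Sat(E[(p ∨ ¬b) U AF ¬b]) = {0, 2, 4, 6}
7 ∉ Sat(E[(p ∨ ¬b) U AF ¬b]) = {0, 2, 4, 6}, so the formula does not hold at 7.

No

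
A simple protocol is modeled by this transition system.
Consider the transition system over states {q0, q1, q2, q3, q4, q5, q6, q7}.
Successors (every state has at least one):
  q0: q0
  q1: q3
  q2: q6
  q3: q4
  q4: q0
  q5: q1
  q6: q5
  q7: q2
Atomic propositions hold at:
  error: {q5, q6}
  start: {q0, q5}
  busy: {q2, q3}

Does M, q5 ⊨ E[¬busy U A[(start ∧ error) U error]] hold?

Yes

Sat(¬busy) = {q0, q1, q4, q5, q6, q7}
Sat(start ∧ error) = {q5}
A[(start ∧ error) U error]: least fixpoint, start Z0 = Sat(error) = {q5, q6}, add states in Sat(start ∧ error) with every successor in Z. Already a fixed point.
Sat(A[(start ∧ error) U error]) = {q5, q6}
E[¬busy U A[(start ∧ error) U error]]: least fixpoint, start Z0 = Sat(A[(start ∧ error) U error]) = {q5, q6}, add states in Sat(¬busy) with some successor in Z. Already a fixed point.
Sat(E[¬busy U A[(start ∧ error) U error]]) = {q5, q6}
q5 ∈ Sat(E[¬busy U A[(start ∧ error) U error]]) = {q5, q6}, so the formula holds at q5.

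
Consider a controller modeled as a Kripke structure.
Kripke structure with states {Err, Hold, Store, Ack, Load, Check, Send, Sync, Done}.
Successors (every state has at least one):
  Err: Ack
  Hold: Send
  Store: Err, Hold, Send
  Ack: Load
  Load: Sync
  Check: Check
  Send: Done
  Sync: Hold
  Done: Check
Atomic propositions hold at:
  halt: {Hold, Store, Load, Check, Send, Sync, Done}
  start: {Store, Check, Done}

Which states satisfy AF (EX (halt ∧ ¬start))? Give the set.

{Err, Hold, Store, Ack, Load, Sync}

Sat(¬start) = {Err, Hold, Ack, Load, Send, Sync}
Sat(halt ∧ ¬start) = {Hold, Load, Send, Sync}
Sat(EX (halt ∧ ¬start)) = {s : some successor in {Hold, Load, Send, Sync}} = {Hold, Store, Ack, Load, Sync}
AF (EX (halt ∧ ¬start)): least fixpoint, start Z0 = {Hold, Store, Ack, Load, Sync}, add states with every successor in Z. Z1 = {Err, Hold, Store, Ack, Load, Sync}; fixed.
Sat(AF (EX (halt ∧ ¬start))) = {Err, Hold, Store, Ack, Load, Sync}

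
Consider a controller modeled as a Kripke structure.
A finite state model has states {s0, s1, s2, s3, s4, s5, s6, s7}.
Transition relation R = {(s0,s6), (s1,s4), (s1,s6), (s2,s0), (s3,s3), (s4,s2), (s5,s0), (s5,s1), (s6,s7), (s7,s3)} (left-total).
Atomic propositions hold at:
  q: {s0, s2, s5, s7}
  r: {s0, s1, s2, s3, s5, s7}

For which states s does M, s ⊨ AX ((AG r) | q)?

AG r: greatest fixpoint, start Z0 = {s0, s1, s2, s3, s5, s7}, keep only states in Sat with every successor in Z. Z1 = {s2, s3, s5, s7}; Z2 = {s3, s7}; fixed.
Sat(AG r) = {s3, s7}
Sat((AG r) | q) = {s0, s2, s3, s5, s7}
Sat(AX ((AG r) | q)) = {s : every successor in {s0, s2, s3, s5, s7}} = {s2, s3, s4, s6, s7}

{s2, s3, s4, s6, s7}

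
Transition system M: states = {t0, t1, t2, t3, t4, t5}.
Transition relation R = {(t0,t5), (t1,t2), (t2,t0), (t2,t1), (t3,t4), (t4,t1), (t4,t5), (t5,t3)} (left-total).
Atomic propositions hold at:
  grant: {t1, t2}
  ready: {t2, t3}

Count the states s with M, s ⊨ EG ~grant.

4

Sat(~grant) = {t0, t3, t4, t5}
EG ~grant: greatest fixpoint, start Z0 = {t0, t3, t4, t5}, keep only states in Sat with some successor in Z. Already a fixed point.
Sat(EG ~grant) = {t0, t3, t4, t5}
|Sat(EG ~grant)| = |{t0, t3, t4, t5}| = 4.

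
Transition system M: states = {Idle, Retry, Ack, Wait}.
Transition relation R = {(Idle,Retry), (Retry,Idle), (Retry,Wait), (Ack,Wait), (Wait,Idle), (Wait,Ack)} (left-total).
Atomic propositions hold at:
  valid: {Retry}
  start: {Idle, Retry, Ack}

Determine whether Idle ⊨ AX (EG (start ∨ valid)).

Yes

Sat(start ∨ valid) = {Idle, Retry, Ack}
EG (start ∨ valid): greatest fixpoint, start Z0 = {Idle, Retry, Ack}, keep only states in Sat with some successor in Z. Z1 = {Idle, Retry}; fixed.
Sat(EG (start ∨ valid)) = {Idle, Retry}
Sat(AX (EG (start ∨ valid))) = {s : every successor in {Idle, Retry}} = {Idle}
Idle ∈ Sat(AX (EG (start ∨ valid))) = {Idle}, so the formula holds at Idle.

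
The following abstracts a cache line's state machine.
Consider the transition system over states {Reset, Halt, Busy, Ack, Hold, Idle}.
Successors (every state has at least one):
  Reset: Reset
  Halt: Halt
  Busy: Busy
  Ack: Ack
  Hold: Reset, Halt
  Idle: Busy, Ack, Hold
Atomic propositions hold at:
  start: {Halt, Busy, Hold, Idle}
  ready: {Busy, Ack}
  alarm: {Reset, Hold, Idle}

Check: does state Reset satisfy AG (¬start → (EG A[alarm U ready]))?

Sat(¬start) = {Reset, Ack}
A[alarm U ready]: least fixpoint, start Z0 = Sat(ready) = {Busy, Ack}, add states in Sat(alarm) with every successor in Z. Already a fixed point.
Sat(A[alarm U ready]) = {Busy, Ack}
EG A[alarm U ready]: greatest fixpoint, start Z0 = {Busy, Ack}, keep only states in Sat with some successor in Z. Already a fixed point.
Sat(EG A[alarm U ready]) = {Busy, Ack}
Sat(¬start → (EG A[alarm U ready])) = {Halt, Busy, Ack, Hold, Idle}
AG (¬start → (EG A[alarm U ready])): greatest fixpoint, start Z0 = {Halt, Busy, Ack, Hold, Idle}, keep only states in Sat with every successor in Z. Z1 = {Halt, Busy, Ack, Idle}; Z2 = {Halt, Busy, Ack}; fixed.
Sat(AG (¬start → (EG A[alarm U ready]))) = {Halt, Busy, Ack}
Reset ∉ Sat(AG (¬start → (EG A[alarm U ready]))) = {Halt, Busy, Ack}, so the formula does not hold at Reset.

No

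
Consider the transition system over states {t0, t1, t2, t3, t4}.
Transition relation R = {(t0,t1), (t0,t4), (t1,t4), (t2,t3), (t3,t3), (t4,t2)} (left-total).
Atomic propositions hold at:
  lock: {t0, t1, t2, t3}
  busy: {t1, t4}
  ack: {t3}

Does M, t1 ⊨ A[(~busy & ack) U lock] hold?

Sat(~busy) = {t0, t2, t3}
Sat(~busy & ack) = {t3}
A[(~busy & ack) U lock]: least fixpoint, start Z0 = Sat(lock) = {t0, t1, t2, t3}, add states in Sat(~busy & ack) with every successor in Z. Already a fixed point.
Sat(A[(~busy & ack) U lock]) = {t0, t1, t2, t3}
t1 ∈ Sat(A[(~busy & ack) U lock]) = {t0, t1, t2, t3}, so the formula holds at t1.

Yes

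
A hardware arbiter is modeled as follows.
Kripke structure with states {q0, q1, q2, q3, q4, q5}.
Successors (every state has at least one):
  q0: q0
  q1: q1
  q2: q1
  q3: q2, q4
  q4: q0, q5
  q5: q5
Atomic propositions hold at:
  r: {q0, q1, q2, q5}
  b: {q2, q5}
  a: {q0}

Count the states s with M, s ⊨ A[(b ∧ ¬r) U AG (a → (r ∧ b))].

Sat(¬r) = {q3, q4}
Sat(b ∧ ¬r) = ∅
Sat(r ∧ b) = {q2, q5}
Sat(a → (r ∧ b)) = {q1, q2, q3, q4, q5}
AG (a → (r ∧ b)): greatest fixpoint, start Z0 = {q1, q2, q3, q4, q5}, keep only states in Sat with every successor in Z. Z1 = {q1, q2, q3, q5}; Z2 = {q1, q2, q5}; fixed.
Sat(AG (a → (r ∧ b))) = {q1, q2, q5}
A[(b ∧ ¬r) U AG (a → (r ∧ b))]: least fixpoint, start Z0 = Sat(AG (a → (r ∧ b))) = {q1, q2, q5}, add states in Sat(b ∧ ¬r) with every successor in Z. Already a fixed point.
Sat(A[(b ∧ ¬r) U AG (a → (r ∧ b))]) = {q1, q2, q5}
|Sat(A[(b ∧ ¬r) U AG (a → (r ∧ b))])| = |{q1, q2, q5}| = 3.

3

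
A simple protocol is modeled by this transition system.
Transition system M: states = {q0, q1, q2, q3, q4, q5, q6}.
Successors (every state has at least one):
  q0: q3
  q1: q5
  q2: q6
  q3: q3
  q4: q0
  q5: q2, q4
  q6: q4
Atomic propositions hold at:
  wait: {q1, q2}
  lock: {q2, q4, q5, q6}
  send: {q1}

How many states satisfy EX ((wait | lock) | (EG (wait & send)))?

Sat(wait | lock) = {q1, q2, q4, q5, q6}
Sat(wait & send) = {q1}
EG (wait & send): greatest fixpoint, start Z0 = {q1}, keep only states in Sat with some successor in Z. Z1 = ∅; fixed.
Sat(EG (wait & send)) = ∅
Sat((wait | lock) | (EG (wait & send))) = {q1, q2, q4, q5, q6}
Sat(EX ((wait | lock) | (EG (wait & send)))) = {s : some successor in {q1, q2, q4, q5, q6}} = {q1, q2, q5, q6}
|Sat(EX ((wait | lock) | (EG (wait & send))))| = |{q1, q2, q5, q6}| = 4.

4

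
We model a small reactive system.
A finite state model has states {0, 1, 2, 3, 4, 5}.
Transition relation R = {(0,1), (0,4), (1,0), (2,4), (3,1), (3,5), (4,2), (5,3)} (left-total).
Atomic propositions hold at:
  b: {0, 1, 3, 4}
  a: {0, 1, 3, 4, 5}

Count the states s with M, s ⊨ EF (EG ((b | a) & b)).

Sat(b | a) = {0, 1, 3, 4, 5}
Sat((b | a) & b) = {0, 1, 3, 4}
EG ((b | a) & b): greatest fixpoint, start Z0 = {0, 1, 3, 4}, keep only states in Sat with some successor in Z. Z1 = {0, 1, 3}; fixed.
Sat(EG ((b | a) & b)) = {0, 1, 3}
EF (EG ((b | a) & b)): least fixpoint, start Z0 = {0, 1, 3}, add states with some successor in Z. Z1 = {0, 1, 3, 5}; fixed.
Sat(EF (EG ((b | a) & b))) = {0, 1, 3, 5}
|Sat(EF (EG ((b | a) & b)))| = |{0, 1, 3, 5}| = 4.

4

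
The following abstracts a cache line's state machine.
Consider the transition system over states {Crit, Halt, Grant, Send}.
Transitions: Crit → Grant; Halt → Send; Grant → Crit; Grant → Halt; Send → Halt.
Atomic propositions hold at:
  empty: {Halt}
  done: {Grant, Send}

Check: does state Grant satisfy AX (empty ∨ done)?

No

Sat(empty ∨ done) = {Halt, Grant, Send}
Sat(AX (empty ∨ done)) = {s : every successor in {Halt, Grant, Send}} = {Crit, Halt, Send}
Grant ∉ Sat(AX (empty ∨ done)) = {Crit, Halt, Send}, so the formula does not hold at Grant.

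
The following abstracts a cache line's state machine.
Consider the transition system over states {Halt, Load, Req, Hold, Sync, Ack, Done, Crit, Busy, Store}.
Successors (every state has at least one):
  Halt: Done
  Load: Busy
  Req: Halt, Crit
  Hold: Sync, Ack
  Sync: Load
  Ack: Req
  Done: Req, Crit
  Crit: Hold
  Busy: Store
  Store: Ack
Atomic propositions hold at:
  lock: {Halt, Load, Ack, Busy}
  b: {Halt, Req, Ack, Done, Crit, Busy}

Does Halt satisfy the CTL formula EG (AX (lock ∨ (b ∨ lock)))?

Sat(b ∨ lock) = {Halt, Load, Req, Ack, Done, Crit, Busy}
Sat(lock ∨ (b ∨ lock)) = {Halt, Load, Req, Ack, Done, Crit, Busy}
Sat(AX (lock ∨ (b ∨ lock))) = {s : every successor in {Halt, Load, Req, Ack, Done, Crit, Busy}} = {Halt, Load, Req, Sync, Ack, Done, Store}
EG (AX (lock ∨ (b ∨ lock))): greatest fixpoint, start Z0 = {Halt, Load, Req, Sync, Ack, Done, Store}, keep only states in Sat with some successor in Z. Z1 = {Halt, Req, Sync, Ack, Done, Store}; Z2 = {Halt, Req, Ack, Done, Store}; fixed.
Sat(EG (AX (lock ∨ (b ∨ lock)))) = {Halt, Req, Ack, Done, Store}
Halt ∈ Sat(EG (AX (lock ∨ (b ∨ lock)))) = {Halt, Req, Ack, Done, Store}, so the formula holds at Halt.

Yes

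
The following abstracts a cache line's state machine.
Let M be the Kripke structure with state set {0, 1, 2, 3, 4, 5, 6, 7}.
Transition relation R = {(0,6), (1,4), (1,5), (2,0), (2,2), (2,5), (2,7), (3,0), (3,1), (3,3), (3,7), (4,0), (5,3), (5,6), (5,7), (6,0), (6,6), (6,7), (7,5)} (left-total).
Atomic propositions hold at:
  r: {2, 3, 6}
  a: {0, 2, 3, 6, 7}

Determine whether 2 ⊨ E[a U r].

E[a U r]: least fixpoint, start Z0 = Sat(r) = {2, 3, 6}, add states in Sat(a) with some successor in Z. Z1 = {0, 2, 3, 6}; fixed.
Sat(E[a U r]) = {0, 2, 3, 6}
2 ∈ Sat(E[a U r]) = {0, 2, 3, 6}, so the formula holds at 2.

Yes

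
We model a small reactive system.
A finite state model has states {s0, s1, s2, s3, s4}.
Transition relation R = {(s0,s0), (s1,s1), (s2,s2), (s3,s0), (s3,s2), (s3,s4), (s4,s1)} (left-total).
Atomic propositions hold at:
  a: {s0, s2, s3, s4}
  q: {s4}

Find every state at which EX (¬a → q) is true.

Sat(¬a) = {s1}
Sat(¬a → q) = {s0, s2, s3, s4}
Sat(EX (¬a → q)) = {s : some successor in {s0, s2, s3, s4}} = {s0, s2, s3}

{s0, s2, s3}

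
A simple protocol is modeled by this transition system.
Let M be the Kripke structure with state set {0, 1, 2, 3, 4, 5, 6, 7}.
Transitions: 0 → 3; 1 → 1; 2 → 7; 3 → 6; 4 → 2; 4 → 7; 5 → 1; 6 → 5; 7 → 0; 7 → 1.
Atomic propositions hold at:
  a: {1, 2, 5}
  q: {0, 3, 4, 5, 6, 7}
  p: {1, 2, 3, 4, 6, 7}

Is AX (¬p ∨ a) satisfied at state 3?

No

Sat(¬p) = {0, 5}
Sat(¬p ∨ a) = {0, 1, 2, 5}
Sat(AX (¬p ∨ a)) = {s : every successor in {0, 1, 2, 5}} = {1, 5, 6, 7}
3 ∉ Sat(AX (¬p ∨ a)) = {1, 5, 6, 7}, so the formula does not hold at 3.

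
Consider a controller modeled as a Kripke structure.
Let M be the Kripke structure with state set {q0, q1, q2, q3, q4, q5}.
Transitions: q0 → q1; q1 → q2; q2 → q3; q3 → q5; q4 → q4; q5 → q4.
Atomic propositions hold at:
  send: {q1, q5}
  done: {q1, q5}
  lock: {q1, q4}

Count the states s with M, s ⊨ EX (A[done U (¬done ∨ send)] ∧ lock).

3

Sat(¬done) = {q0, q2, q3, q4}
Sat(¬done ∨ send) = {q0, q1, q2, q3, q4, q5}
A[done U (¬done ∨ send)]: least fixpoint, start Z0 = Sat((¬done ∨ send)) = {q0, q1, q2, q3, q4, q5}, add states in Sat(done) with every successor in Z. Already a fixed point.
Sat(A[done U (¬done ∨ send)]) = {q0, q1, q2, q3, q4, q5}
Sat(A[done U (¬done ∨ send)] ∧ lock) = {q1, q4}
Sat(EX (A[done U (¬done ∨ send)] ∧ lock)) = {s : some successor in {q1, q4}} = {q0, q4, q5}
|Sat(EX (A[done U (¬done ∨ send)] ∧ lock))| = |{q0, q4, q5}| = 3.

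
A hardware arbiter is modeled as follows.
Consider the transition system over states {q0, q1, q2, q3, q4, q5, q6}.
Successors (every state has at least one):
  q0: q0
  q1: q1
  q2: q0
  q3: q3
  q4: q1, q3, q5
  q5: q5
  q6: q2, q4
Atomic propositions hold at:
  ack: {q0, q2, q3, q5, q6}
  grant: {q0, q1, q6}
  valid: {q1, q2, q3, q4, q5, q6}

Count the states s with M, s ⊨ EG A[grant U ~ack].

2

Sat(~ack) = {q1, q4}
A[grant U ~ack]: least fixpoint, start Z0 = Sat(~ack) = {q1, q4}, add states in Sat(grant) with every successor in Z. Already a fixed point.
Sat(A[grant U ~ack]) = {q1, q4}
EG A[grant U ~ack]: greatest fixpoint, start Z0 = {q1, q4}, keep only states in Sat with some successor in Z. Already a fixed point.
Sat(EG A[grant U ~ack]) = {q1, q4}
|Sat(EG A[grant U ~ack])| = |{q1, q4}| = 2.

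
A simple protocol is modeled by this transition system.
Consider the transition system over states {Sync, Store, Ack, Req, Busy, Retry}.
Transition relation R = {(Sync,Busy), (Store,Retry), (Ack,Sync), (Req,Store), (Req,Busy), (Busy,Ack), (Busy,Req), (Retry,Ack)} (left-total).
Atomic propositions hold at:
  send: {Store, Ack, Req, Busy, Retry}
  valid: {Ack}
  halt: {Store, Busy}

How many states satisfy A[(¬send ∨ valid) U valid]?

1

Sat(¬send) = {Sync}
Sat(¬send ∨ valid) = {Sync, Ack}
A[(¬send ∨ valid) U valid]: least fixpoint, start Z0 = Sat(valid) = {Ack}, add states in Sat(¬send ∨ valid) with every successor in Z. Already a fixed point.
Sat(A[(¬send ∨ valid) U valid]) = {Ack}
|Sat(A[(¬send ∨ valid) U valid])| = |{Ack}| = 1.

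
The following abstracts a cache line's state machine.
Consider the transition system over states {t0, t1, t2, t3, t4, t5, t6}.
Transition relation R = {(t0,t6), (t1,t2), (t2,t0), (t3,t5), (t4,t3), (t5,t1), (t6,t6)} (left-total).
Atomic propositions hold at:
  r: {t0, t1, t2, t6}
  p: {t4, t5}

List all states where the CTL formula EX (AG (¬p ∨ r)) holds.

{t0, t1, t2, t5, t6}

Sat(¬p) = {t0, t1, t2, t3, t6}
Sat(¬p ∨ r) = {t0, t1, t2, t3, t6}
AG (¬p ∨ r): greatest fixpoint, start Z0 = {t0, t1, t2, t3, t6}, keep only states in Sat with every successor in Z. Z1 = {t0, t1, t2, t6}; fixed.
Sat(AG (¬p ∨ r)) = {t0, t1, t2, t6}
Sat(EX (AG (¬p ∨ r))) = {s : some successor in {t0, t1, t2, t6}} = {t0, t1, t2, t5, t6}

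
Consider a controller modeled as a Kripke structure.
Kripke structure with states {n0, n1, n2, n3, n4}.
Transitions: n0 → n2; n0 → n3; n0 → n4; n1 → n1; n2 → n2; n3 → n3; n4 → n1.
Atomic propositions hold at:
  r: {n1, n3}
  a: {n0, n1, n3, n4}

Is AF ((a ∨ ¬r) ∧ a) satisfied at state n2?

Sat(¬r) = {n0, n2, n4}
Sat(a ∨ ¬r) = {n0, n1, n2, n3, n4}
Sat((a ∨ ¬r) ∧ a) = {n0, n1, n3, n4}
AF ((a ∨ ¬r) ∧ a): least fixpoint, start Z0 = {n0, n1, n3, n4}, add states with every successor in Z. Already a fixed point.
Sat(AF ((a ∨ ¬r) ∧ a)) = {n0, n1, n3, n4}
n2 ∉ Sat(AF ((a ∨ ¬r) ∧ a)) = {n0, n1, n3, n4}, so the formula does not hold at n2.

No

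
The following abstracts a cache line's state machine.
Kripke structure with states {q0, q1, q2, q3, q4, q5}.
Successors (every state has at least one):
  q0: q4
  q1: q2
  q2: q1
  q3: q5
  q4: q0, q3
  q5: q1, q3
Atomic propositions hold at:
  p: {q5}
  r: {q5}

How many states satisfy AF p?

AF p: least fixpoint, start Z0 = {q5}, add states with every successor in Z. Z1 = {q3, q5}; fixed.
Sat(AF p) = {q3, q5}
|Sat(AF p)| = |{q3, q5}| = 2.

2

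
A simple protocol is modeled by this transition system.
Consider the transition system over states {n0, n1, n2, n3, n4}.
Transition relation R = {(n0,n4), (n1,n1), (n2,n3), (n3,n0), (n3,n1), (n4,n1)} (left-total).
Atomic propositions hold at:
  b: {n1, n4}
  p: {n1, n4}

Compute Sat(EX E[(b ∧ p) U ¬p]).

Sat(b ∧ p) = {n1, n4}
Sat(¬p) = {n0, n2, n3}
E[(b ∧ p) U ¬p]: least fixpoint, start Z0 = Sat(¬p) = {n0, n2, n3}, add states in Sat(b ∧ p) with some successor in Z. Already a fixed point.
Sat(E[(b ∧ p) U ¬p]) = {n0, n2, n3}
Sat(EX E[(b ∧ p) U ¬p]) = {s : some successor in {n0, n2, n3}} = {n2, n3}

{n2, n3}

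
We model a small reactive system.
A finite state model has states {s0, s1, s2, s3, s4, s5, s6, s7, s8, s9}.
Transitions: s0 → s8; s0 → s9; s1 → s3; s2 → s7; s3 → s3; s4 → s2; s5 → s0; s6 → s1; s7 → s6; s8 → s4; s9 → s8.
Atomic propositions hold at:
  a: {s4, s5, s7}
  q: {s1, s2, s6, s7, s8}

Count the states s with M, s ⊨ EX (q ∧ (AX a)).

3

Sat(AX a) = {s : every successor in {s4, s5, s7}} = {s2, s8}
Sat(q ∧ (AX a)) = {s2, s8}
Sat(EX (q ∧ (AX a))) = {s : some successor in {s2, s8}} = {s0, s4, s9}
|Sat(EX (q ∧ (AX a)))| = |{s0, s4, s9}| = 3.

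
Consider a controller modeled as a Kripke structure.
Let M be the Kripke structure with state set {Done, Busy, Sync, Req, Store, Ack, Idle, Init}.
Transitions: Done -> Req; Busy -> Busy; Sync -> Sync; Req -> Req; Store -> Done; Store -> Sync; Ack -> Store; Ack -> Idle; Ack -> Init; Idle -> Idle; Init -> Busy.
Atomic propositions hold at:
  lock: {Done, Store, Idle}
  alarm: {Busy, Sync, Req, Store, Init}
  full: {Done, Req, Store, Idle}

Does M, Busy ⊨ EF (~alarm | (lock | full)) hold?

No

Sat(~alarm) = {Done, Ack, Idle}
Sat(lock | full) = {Done, Req, Store, Idle}
Sat(~alarm | (lock | full)) = {Done, Req, Store, Ack, Idle}
EF (~alarm | (lock | full)): least fixpoint, start Z0 = {Done, Req, Store, Ack, Idle}, add states with some successor in Z. Already a fixed point.
Sat(EF (~alarm | (lock | full))) = {Done, Req, Store, Ack, Idle}
Busy ∉ Sat(EF (~alarm | (lock | full))) = {Done, Req, Store, Ack, Idle}, so the formula does not hold at Busy.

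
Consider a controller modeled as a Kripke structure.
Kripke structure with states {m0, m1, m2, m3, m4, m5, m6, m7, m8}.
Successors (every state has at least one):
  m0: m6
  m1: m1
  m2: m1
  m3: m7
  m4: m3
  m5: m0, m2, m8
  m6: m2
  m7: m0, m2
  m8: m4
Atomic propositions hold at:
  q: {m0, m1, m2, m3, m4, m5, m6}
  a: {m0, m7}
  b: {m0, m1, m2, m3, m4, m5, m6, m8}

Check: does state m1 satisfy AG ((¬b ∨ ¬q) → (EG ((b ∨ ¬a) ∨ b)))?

Yes

Sat(¬b) = {m7}
Sat(¬q) = {m7, m8}
Sat(¬b ∨ ¬q) = {m7, m8}
Sat(¬a) = {m1, m2, m3, m4, m5, m6, m8}
Sat(b ∨ ¬a) = {m0, m1, m2, m3, m4, m5, m6, m8}
Sat((b ∨ ¬a) ∨ b) = {m0, m1, m2, m3, m4, m5, m6, m8}
EG ((b ∨ ¬a) ∨ b): greatest fixpoint, start Z0 = {m0, m1, m2, m3, m4, m5, m6, m8}, keep only states in Sat with some successor in Z. Z1 = {m0, m1, m2, m4, m5, m6, m8}; Z2 = {m0, m1, m2, m5, m6, m8}; Z3 = {m0, m1, m2, m5, m6}; fixed.
Sat(EG ((b ∨ ¬a) ∨ b)) = {m0, m1, m2, m5, m6}
Sat((¬b ∨ ¬q) → (EG ((b ∨ ¬a) ∨ b))) = {m0, m1, m2, m3, m4, m5, m6}
AG ((¬b ∨ ¬q) → (EG ((b ∨ ¬a) ∨ b))): greatest fixpoint, start Z0 = {m0, m1, m2, m3, m4, m5, m6}, keep only states in Sat with every successor in Z. Z1 = {m0, m1, m2, m4, m6}; Z2 = {m0, m1, m2, m6}; fixed.
Sat(AG ((¬b ∨ ¬q) → (EG ((b ∨ ¬a) ∨ b)))) = {m0, m1, m2, m6}
m1 ∈ Sat(AG ((¬b ∨ ¬q) → (EG ((b ∨ ¬a) ∨ b)))) = {m0, m1, m2, m6}, so the formula holds at m1.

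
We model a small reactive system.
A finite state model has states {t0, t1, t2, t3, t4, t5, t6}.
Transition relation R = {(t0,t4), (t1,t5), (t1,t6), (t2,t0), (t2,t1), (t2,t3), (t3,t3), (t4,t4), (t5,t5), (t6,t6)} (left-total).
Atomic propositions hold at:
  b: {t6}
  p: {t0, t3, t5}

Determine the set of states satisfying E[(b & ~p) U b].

{t6}

Sat(~p) = {t1, t2, t4, t6}
Sat(b & ~p) = {t6}
E[(b & ~p) U b]: least fixpoint, start Z0 = Sat(b) = {t6}, add states in Sat(b & ~p) with some successor in Z. Already a fixed point.
Sat(E[(b & ~p) U b]) = {t6}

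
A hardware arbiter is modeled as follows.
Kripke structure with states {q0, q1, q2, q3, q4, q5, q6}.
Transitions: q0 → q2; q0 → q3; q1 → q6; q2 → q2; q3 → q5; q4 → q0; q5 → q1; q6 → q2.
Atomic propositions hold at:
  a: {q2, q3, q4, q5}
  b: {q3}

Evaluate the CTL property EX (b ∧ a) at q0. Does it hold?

Sat(b ∧ a) = {q3}
Sat(EX (b ∧ a)) = {s : some successor in {q3}} = {q0}
q0 ∈ Sat(EX (b ∧ a)) = {q0}, so the formula holds at q0.

Yes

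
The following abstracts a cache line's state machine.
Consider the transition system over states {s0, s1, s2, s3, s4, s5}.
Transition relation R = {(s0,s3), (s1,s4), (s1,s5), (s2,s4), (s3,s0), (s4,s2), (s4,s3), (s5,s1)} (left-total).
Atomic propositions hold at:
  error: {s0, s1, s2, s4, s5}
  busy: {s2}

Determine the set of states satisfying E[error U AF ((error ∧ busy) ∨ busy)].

{s1, s2, s4, s5}

Sat(error ∧ busy) = {s2}
Sat((error ∧ busy) ∨ busy) = {s2}
AF ((error ∧ busy) ∨ busy): least fixpoint, start Z0 = {s2}, add states with every successor in Z. Already a fixed point.
Sat(AF ((error ∧ busy) ∨ busy)) = {s2}
E[error U AF ((error ∧ busy) ∨ busy)]: least fixpoint, start Z0 = Sat(AF ((error ∧ busy) ∨ busy)) = {s2}, add states in Sat(error) with some successor in Z. Z1 = {s2, s4}; Z2 = {s1, s2, s4}; Z3 = {s1, s2, s4, s5}; fixed.
Sat(E[error U AF ((error ∧ busy) ∨ busy)]) = {s1, s2, s4, s5}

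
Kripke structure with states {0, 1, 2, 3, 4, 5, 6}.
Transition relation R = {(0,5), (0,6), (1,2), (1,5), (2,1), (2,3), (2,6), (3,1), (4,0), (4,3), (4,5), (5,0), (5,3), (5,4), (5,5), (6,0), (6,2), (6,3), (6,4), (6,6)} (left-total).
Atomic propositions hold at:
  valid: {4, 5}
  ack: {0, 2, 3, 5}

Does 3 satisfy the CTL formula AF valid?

No

AF valid: least fixpoint, start Z0 = {4, 5}, add states with every successor in Z. Already a fixed point.
Sat(AF valid) = {4, 5}
3 ∉ Sat(AF valid) = {4, 5}, so the formula does not hold at 3.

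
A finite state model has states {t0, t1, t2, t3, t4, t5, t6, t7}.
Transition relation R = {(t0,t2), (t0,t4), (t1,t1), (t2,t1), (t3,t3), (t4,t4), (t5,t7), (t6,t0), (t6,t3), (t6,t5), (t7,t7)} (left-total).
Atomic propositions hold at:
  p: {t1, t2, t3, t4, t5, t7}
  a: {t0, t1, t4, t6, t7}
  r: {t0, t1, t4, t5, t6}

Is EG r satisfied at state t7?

No

EG r: greatest fixpoint, start Z0 = {t0, t1, t4, t5, t6}, keep only states in Sat with some successor in Z. Z1 = {t0, t1, t4, t6}; fixed.
Sat(EG r) = {t0, t1, t4, t6}
t7 ∉ Sat(EG r) = {t0, t1, t4, t6}, so the formula does not hold at t7.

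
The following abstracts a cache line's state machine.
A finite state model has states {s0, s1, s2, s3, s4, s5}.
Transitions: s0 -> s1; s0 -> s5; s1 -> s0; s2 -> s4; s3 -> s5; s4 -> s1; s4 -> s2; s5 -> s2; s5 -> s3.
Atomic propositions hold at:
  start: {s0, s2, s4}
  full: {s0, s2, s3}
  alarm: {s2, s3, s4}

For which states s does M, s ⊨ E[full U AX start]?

{s0, s1, s2}

Sat(AX start) = {s : every successor in {s0, s2, s4}} = {s1, s2}
E[full U AX start]: least fixpoint, start Z0 = Sat(AX start) = {s1, s2}, add states in Sat(full) with some successor in Z. Z1 = {s0, s1, s2}; fixed.
Sat(E[full U AX start]) = {s0, s1, s2}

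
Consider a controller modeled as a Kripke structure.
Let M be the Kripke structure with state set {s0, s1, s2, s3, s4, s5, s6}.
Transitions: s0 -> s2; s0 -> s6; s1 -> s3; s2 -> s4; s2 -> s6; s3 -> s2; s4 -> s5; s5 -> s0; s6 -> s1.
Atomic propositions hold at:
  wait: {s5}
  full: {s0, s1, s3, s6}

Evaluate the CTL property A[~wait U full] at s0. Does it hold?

Yes

Sat(~wait) = {s0, s1, s2, s3, s4, s6}
A[~wait U full]: least fixpoint, start Z0 = Sat(full) = {s0, s1, s3, s6}, add states in Sat(~wait) with every successor in Z. Already a fixed point.
Sat(A[~wait U full]) = {s0, s1, s3, s6}
s0 ∈ Sat(A[~wait U full]) = {s0, s1, s3, s6}, so the formula holds at s0.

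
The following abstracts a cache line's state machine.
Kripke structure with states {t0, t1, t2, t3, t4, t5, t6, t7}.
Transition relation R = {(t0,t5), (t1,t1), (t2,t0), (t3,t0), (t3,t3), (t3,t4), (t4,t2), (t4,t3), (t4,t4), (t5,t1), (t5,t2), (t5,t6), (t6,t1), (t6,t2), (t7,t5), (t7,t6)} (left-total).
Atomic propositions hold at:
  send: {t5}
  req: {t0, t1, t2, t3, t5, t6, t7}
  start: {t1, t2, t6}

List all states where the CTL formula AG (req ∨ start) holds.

{t0, t1, t2, t5, t6, t7}

Sat(req ∨ start) = {t0, t1, t2, t3, t5, t6, t7}
AG (req ∨ start): greatest fixpoint, start Z0 = {t0, t1, t2, t3, t5, t6, t7}, keep only states in Sat with every successor in Z. Z1 = {t0, t1, t2, t5, t6, t7}; fixed.
Sat(AG (req ∨ start)) = {t0, t1, t2, t5, t6, t7}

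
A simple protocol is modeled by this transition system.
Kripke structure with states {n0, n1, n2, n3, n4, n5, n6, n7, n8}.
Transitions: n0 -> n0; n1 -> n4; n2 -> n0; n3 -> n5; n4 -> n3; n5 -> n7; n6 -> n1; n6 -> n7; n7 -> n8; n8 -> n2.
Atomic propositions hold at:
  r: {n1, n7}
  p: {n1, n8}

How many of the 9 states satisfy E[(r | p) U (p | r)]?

Sat(r | p) = {n1, n7, n8}
Sat(p | r) = {n1, n7, n8}
E[(r | p) U (p | r)]: least fixpoint, start Z0 = Sat((p | r)) = {n1, n7, n8}, add states in Sat(r | p) with some successor in Z. Already a fixed point.
Sat(E[(r | p) U (p | r)]) = {n1, n7, n8}
|Sat(E[(r | p) U (p | r)])| = |{n1, n7, n8}| = 3.

3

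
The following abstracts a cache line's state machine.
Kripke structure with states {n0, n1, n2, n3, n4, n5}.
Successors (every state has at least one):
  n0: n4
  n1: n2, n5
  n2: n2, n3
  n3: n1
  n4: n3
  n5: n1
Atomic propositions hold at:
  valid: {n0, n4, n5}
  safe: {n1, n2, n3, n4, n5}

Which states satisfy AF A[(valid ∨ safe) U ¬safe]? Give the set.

Sat(valid ∨ safe) = {n0, n1, n2, n3, n4, n5}
Sat(¬safe) = {n0}
A[(valid ∨ safe) U ¬safe]: least fixpoint, start Z0 = Sat(¬safe) = {n0}, add states in Sat(valid ∨ safe) with every successor in Z. Already a fixed point.
Sat(A[(valid ∨ safe) U ¬safe]) = {n0}
AF A[(valid ∨ safe) U ¬safe]: least fixpoint, start Z0 = {n0}, add states with every successor in Z. Already a fixed point.
Sat(AF A[(valid ∨ safe) U ¬safe]) = {n0}

{n0}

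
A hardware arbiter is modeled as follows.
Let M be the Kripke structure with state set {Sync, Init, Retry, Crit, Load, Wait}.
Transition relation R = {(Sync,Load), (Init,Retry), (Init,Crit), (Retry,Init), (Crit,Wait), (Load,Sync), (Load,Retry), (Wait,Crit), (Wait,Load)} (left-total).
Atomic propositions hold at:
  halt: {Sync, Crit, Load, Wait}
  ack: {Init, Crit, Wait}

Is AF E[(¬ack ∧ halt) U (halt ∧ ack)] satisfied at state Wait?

Sat(¬ack) = {Sync, Retry, Load}
Sat(¬ack ∧ halt) = {Sync, Load}
Sat(halt ∧ ack) = {Crit, Wait}
E[(¬ack ∧ halt) U (halt ∧ ack)]: least fixpoint, start Z0 = Sat((halt ∧ ack)) = {Crit, Wait}, add states in Sat(¬ack ∧ halt) with some successor in Z. Already a fixed point.
Sat(E[(¬ack ∧ halt) U (halt ∧ ack)]) = {Crit, Wait}
AF E[(¬ack ∧ halt) U (halt ∧ ack)]: least fixpoint, start Z0 = {Crit, Wait}, add states with every successor in Z. Already a fixed point.
Sat(AF E[(¬ack ∧ halt) U (halt ∧ ack)]) = {Crit, Wait}
Wait ∈ Sat(AF E[(¬ack ∧ halt) U (halt ∧ ack)]) = {Crit, Wait}, so the formula holds at Wait.

Yes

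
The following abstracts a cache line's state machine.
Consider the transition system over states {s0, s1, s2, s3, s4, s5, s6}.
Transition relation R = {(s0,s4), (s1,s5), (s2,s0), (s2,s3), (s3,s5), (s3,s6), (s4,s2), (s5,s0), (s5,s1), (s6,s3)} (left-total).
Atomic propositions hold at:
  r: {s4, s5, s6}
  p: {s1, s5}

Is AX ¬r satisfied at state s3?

Sat(¬r) = {s0, s1, s2, s3}
Sat(AX ¬r) = {s : every successor in {s0, s1, s2, s3}} = {s2, s4, s5, s6}
s3 ∉ Sat(AX ¬r) = {s2, s4, s5, s6}, so the formula does not hold at s3.

No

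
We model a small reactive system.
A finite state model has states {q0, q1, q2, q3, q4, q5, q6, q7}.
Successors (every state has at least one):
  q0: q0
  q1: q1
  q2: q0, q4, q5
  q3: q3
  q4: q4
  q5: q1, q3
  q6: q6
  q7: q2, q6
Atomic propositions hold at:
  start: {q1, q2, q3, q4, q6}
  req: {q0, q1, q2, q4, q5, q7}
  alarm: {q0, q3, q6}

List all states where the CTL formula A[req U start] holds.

A[req U start]: least fixpoint, start Z0 = Sat(start) = {q1, q2, q3, q4, q6}, add states in Sat(req) with every successor in Z. Z1 = {q1, q2, q3, q4, q5, q6, q7}; fixed.
Sat(A[req U start]) = {q1, q2, q3, q4, q5, q6, q7}

{q1, q2, q3, q4, q5, q6, q7}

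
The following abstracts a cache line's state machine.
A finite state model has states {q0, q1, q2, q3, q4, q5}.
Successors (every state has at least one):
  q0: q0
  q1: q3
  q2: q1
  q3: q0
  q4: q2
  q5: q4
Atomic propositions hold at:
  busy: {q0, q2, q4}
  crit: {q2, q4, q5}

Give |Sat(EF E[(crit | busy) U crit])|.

3

Sat(crit | busy) = {q0, q2, q4, q5}
E[(crit | busy) U crit]: least fixpoint, start Z0 = Sat(crit) = {q2, q4, q5}, add states in Sat(crit | busy) with some successor in Z. Already a fixed point.
Sat(E[(crit | busy) U crit]) = {q2, q4, q5}
EF E[(crit | busy) U crit]: least fixpoint, start Z0 = {q2, q4, q5}, add states with some successor in Z. Already a fixed point.
Sat(EF E[(crit | busy) U crit]) = {q2, q4, q5}
|Sat(EF E[(crit | busy) U crit])| = |{q2, q4, q5}| = 3.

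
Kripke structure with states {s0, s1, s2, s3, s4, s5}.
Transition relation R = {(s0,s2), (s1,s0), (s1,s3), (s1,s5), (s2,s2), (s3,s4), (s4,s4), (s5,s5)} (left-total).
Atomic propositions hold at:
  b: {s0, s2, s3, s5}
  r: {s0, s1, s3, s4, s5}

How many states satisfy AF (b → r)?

Sat(b → r) = {s0, s1, s3, s4, s5}
AF (b → r): least fixpoint, start Z0 = {s0, s1, s3, s4, s5}, add states with every successor in Z. Already a fixed point.
Sat(AF (b → r)) = {s0, s1, s3, s4, s5}
|Sat(AF (b → r))| = |{s0, s1, s3, s4, s5}| = 5.

5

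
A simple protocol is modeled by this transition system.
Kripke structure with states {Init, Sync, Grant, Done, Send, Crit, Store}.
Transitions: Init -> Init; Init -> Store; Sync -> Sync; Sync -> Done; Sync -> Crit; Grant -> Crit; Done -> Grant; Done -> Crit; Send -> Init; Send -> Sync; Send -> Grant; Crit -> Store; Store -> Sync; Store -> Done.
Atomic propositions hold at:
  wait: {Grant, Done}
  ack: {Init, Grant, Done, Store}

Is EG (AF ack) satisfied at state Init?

Yes

AF ack: least fixpoint, start Z0 = {Init, Grant, Done, Store}, add states with every successor in Z. Z1 = {Init, Grant, Done, Crit, Store}; fixed.
Sat(AF ack) = {Init, Grant, Done, Crit, Store}
EG (AF ack): greatest fixpoint, start Z0 = {Init, Grant, Done, Crit, Store}, keep only states in Sat with some successor in Z. Already a fixed point.
Sat(EG (AF ack)) = {Init, Grant, Done, Crit, Store}
Init ∈ Sat(EG (AF ack)) = {Init, Grant, Done, Crit, Store}, so the formula holds at Init.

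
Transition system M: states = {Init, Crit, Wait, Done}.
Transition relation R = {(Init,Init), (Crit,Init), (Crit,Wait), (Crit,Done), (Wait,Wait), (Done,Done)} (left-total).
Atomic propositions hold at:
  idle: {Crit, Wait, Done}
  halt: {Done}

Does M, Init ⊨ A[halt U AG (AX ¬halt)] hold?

Yes

Sat(¬halt) = {Init, Crit, Wait}
Sat(AX ¬halt) = {s : every successor in {Init, Crit, Wait}} = {Init, Wait}
AG (AX ¬halt): greatest fixpoint, start Z0 = {Init, Wait}, keep only states in Sat with every successor in Z. Already a fixed point.
Sat(AG (AX ¬halt)) = {Init, Wait}
A[halt U AG (AX ¬halt)]: least fixpoint, start Z0 = Sat(AG (AX ¬halt)) = {Init, Wait}, add states in Sat(halt) with every successor in Z. Already a fixed point.
Sat(A[halt U AG (AX ¬halt)]) = {Init, Wait}
Init ∈ Sat(A[halt U AG (AX ¬halt)]) = {Init, Wait}, so the formula holds at Init.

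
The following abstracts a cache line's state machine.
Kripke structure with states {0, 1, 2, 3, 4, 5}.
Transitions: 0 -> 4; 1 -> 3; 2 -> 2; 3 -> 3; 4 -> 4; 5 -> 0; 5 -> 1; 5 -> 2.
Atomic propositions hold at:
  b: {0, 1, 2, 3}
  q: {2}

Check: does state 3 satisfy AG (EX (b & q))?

Sat(b & q) = {2}
Sat(EX (b & q)) = {s : some successor in {2}} = {2, 5}
AG (EX (b & q)): greatest fixpoint, start Z0 = {2, 5}, keep only states in Sat with every successor in Z. Z1 = {2}; fixed.
Sat(AG (EX (b & q))) = {2}
3 ∉ Sat(AG (EX (b & q))) = {2}, so the formula does not hold at 3.

No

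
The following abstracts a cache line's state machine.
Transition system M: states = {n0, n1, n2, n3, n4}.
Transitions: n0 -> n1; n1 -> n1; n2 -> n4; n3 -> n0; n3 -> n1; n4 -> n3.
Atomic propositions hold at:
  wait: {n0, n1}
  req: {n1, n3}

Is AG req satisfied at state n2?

AG req: greatest fixpoint, start Z0 = {n1, n3}, keep only states in Sat with every successor in Z. Z1 = {n1}; fixed.
Sat(AG req) = {n1}
n2 ∉ Sat(AG req) = {n1}, so the formula does not hold at n2.

No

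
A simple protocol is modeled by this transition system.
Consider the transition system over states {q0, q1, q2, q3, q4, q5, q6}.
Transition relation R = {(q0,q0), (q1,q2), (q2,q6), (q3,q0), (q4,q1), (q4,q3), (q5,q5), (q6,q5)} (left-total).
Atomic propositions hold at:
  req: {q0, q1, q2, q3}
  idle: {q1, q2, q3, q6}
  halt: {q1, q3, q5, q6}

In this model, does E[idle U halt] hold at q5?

Yes

E[idle U halt]: least fixpoint, start Z0 = Sat(halt) = {q1, q3, q5, q6}, add states in Sat(idle) with some successor in Z. Z1 = {q1, q2, q3, q5, q6}; fixed.
Sat(E[idle U halt]) = {q1, q2, q3, q5, q6}
q5 ∈ Sat(E[idle U halt]) = {q1, q2, q3, q5, q6}, so the formula holds at q5.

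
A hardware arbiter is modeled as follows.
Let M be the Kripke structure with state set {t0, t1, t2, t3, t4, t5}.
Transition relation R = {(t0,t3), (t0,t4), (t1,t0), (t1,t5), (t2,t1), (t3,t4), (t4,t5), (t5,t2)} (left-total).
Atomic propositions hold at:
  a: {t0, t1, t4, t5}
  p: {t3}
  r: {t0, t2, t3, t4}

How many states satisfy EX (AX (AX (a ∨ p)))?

Sat(a ∨ p) = {t0, t1, t3, t4, t5}
Sat(AX (a ∨ p)) = {s : every successor in {t0, t1, t3, t4, t5}} = {t0, t1, t2, t3, t4}
Sat(AX (AX (a ∨ p))) = {s : every successor in {t0, t1, t2, t3, t4}} = {t0, t2, t3, t5}
Sat(EX (AX (AX (a ∨ p)))) = {s : some successor in {t0, t2, t3, t5}} = {t0, t1, t4, t5}
|Sat(EX (AX (AX (a ∨ p))))| = |{t0, t1, t4, t5}| = 4.

4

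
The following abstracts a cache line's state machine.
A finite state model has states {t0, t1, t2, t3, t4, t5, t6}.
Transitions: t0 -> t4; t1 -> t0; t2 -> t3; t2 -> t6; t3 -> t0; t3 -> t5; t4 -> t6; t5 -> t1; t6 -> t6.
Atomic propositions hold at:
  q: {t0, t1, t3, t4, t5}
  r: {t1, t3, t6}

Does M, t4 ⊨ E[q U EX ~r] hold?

No

Sat(~r) = {t0, t2, t4, t5}
Sat(EX ~r) = {s : some successor in {t0, t2, t4, t5}} = {t0, t1, t3}
E[q U EX ~r]: least fixpoint, start Z0 = Sat(EX ~r) = {t0, t1, t3}, add states in Sat(q) with some successor in Z. Z1 = {t0, t1, t3, t5}; fixed.
Sat(E[q U EX ~r]) = {t0, t1, t3, t5}
t4 ∉ Sat(E[q U EX ~r]) = {t0, t1, t3, t5}, so the formula does not hold at t4.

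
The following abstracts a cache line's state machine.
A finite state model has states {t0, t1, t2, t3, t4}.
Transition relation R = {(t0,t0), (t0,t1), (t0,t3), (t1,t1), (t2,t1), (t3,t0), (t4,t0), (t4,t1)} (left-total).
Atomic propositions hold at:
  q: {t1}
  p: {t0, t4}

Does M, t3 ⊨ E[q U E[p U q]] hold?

E[p U q]: least fixpoint, start Z0 = Sat(q) = {t1}, add states in Sat(p) with some successor in Z. Z1 = {t0, t1, t4}; fixed.
Sat(E[p U q]) = {t0, t1, t4}
E[q U E[p U q]]: least fixpoint, start Z0 = Sat(E[p U q]) = {t0, t1, t4}, add states in Sat(q) with some successor in Z. Already a fixed point.
Sat(E[q U E[p U q]]) = {t0, t1, t4}
t3 ∉ Sat(E[q U E[p U q]]) = {t0, t1, t4}, so the formula does not hold at t3.

No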